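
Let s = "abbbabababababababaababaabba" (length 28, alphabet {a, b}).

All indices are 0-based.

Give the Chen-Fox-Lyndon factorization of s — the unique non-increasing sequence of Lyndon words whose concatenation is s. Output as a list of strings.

emit factor 1: 'abbb' (i=0, period=4)
emit factor 2: 'ab' (i=4, period=2)
emit factor 3: 'ab' (i=6, period=2)
emit factor 4: 'ab' (i=8, period=2)
emit factor 5: 'ab' (i=10, period=2)
emit factor 6: 'ab' (i=12, period=2)
emit factor 7: 'ab' (i=14, period=2)
emit factor 8: 'ab' (i=16, period=2)
emit factor 9: 'aababaabb' (i=18, period=9)
emit factor 10: 'a' (i=27, period=1)

["abbb", "ab", "ab", "ab", "ab", "ab", "ab", "ab", "aababaabb", "a"]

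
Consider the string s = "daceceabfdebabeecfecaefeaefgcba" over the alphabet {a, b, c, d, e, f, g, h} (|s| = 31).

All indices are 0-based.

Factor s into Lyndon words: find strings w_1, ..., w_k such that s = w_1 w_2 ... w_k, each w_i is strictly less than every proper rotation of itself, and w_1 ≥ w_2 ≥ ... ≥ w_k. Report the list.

["d", "acece", "abfdeb", "abeecfecaefeaefgcb", "a"]

emit factor 1: 'd' (i=0, period=1)
emit factor 2: 'acece' (i=1, period=5)
emit factor 3: 'abfdeb' (i=6, period=6)
emit factor 4: 'abeecfecaefeaefgcb' (i=12, period=18)
emit factor 5: 'a' (i=30, period=1)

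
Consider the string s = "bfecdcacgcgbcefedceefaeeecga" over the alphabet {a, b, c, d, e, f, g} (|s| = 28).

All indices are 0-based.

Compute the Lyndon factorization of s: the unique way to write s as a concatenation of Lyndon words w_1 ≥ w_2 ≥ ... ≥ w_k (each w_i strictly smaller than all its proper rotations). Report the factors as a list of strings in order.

["bfecdc", "acgcgbcefedceefaeeecg", "a"]

emit factor 1: 'bfecdc' (i=0, period=6)
emit factor 2: 'acgcgbcefedceefaeeecg' (i=6, period=21)
emit factor 3: 'a' (i=27, period=1)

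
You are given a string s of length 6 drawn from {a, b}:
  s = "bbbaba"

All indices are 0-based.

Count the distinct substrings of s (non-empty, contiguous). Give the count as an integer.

15

rank | idx | suffix
   0 |   5 | a
   1 |   3 | aba
   2 |   4 | ba
   3 |   2 | baba
   4 |   1 | bbaba
   5 |   0 | bbbaba

SA = [5, 3, 4, 2, 1, 0]
i: (SA[i-1],SA[i]) lcp shared
  1: (5,3) 1 'a'
  2: (3,4) 0 ''
  3: (4,2) 2 'ba'
  4: (2,1) 1 'b'
  5: (1,0) 2 'bb'

n(n+1)/2 = 6·7/2 = 21
Σ LCP = 0 + 1 + 0 + 2 + 1 + 2 = 6
distinct = 21 − 6 = 15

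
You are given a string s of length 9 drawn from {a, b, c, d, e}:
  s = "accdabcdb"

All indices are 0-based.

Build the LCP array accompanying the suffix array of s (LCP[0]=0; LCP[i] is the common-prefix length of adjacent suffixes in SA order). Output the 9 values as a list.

[0, 1, 0, 1, 0, 1, 2, 0, 1]

sorted suffixes:
  #0 SA[0]=4  'abcdb'
  #1 SA[1]=0  'accdabcdb'
  #2 SA[2]=8  'b'
  #3 SA[3]=5  'bcdb'
  #4 SA[4]=1  'ccdabcdb'
  #5 SA[5]=2  'cdabcdb'
  #6 SA[6]=6  'cdb'
  #7 SA[7]=3  'dabcdb'
  #8 SA[8]=7  'db'

SA = [4, 0, 8, 5, 1, 2, 6, 3, 7]
[i] adj suffixes → lcp
  [1] 4/0 → 1 ('a')
  [2] 0/8 → 0 ('')
  [3] 8/5 → 1 ('b')
  [4] 5/1 → 0 ('')
  [5] 1/2 → 1 ('c')
  [6] 2/6 → 2 ('cd')
  [7] 6/3 → 0 ('')
  [8] 3/7 → 1 ('d')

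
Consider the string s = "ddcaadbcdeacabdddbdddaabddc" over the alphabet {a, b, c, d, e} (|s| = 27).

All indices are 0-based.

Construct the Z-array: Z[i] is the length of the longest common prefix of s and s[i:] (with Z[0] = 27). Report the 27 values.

Z[0]=27
i=1: i≥r, start 0; Z[1]=1 scan→box=[1,2)
i=2: i≥r, start 0; Z[2]=0
i=3: i≥r, start 0; Z[3]=0
i=4: i≥r, start 0; Z[4]=0
i=5: i≥r, start 0; Z[5]=1 scan→box=[5,6)
i=6: i≥r, start 0; Z[6]=0
i=7: i≥r, start 0; Z[7]=0
i=8: i≥r, start 0; Z[8]=1 scan→box=[8,9)
i=9: i≥r, start 0; Z[9]=0
i=10: i≥r, start 0; Z[10]=0
i=11: i≥r, start 0; Z[11]=0
i=12: i≥r, start 0; Z[12]=0
i=13: i≥r, start 0; Z[13]=0
i=14: i≥r, start 0; Z[14]=2 scan→box=[14,16)
i=15: min(r-i=1, Z[1]=1)=1; Z[15]=2 scan→box=[15,17)
i=16: min(r-i=1, Z[1]=1)=1; Z[16]=1
i=17: i≥r, start 0; Z[17]=0
i=18: i≥r, start 0; Z[18]=2 scan→box=[18,20)
i=19: min(r-i=1, Z[1]=1)=1; Z[19]=2 scan→box=[19,21)
i=20: min(r-i=1, Z[1]=1)=1; Z[20]=1
i=21: i≥r, start 0; Z[21]=0
i=22: i≥r, start 0; Z[22]=0
i=23: i≥r, start 0; Z[23]=0
i=24: i≥r, start 0; Z[24]=3 scan→box=[24,27)
i=25: min(r-i=2, Z[1]=1)=1; Z[25]=1
i=26: min(r-i=1, Z[2]=0)=0; Z[26]=0

[27, 1, 0, 0, 0, 1, 0, 0, 1, 0, 0, 0, 0, 0, 2, 2, 1, 0, 2, 2, 1, 0, 0, 0, 3, 1, 0]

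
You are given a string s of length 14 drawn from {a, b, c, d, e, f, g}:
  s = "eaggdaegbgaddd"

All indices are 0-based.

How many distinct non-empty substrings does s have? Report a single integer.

95

rank→(start, suffix):
  0 → (10, 'addd')
  1 → (5, 'aegbgaddd')
  2 → (1, 'aggdaegbgaddd')
  3 → (8, 'bgaddd')
  4 → (13, 'd')
  5 → (4, 'daegbgaddd')
  6 → (12, 'dd')
  7 → (11, 'ddd')
  8 → (0, 'eaggdaegbgaddd')
  9 → (6, 'egbgaddd')
  10 → (9, 'gaddd')
  11 → (7, 'gbgaddd')
  12 → (3, 'gdaegbgaddd')
  13 → (2, 'ggdaegbgaddd')

SA = [10, 5, 1, 8, 13, 4, 12, 11, 0, 6, 9, 7, 3, 2]
[i] adj suffixes → lcp
  [1] 10/5 → 1 ('a')
  [2] 5/1 → 1 ('a')
  [3] 1/8 → 0 ('')
  [4] 8/13 → 0 ('')
  [5] 13/4 → 1 ('d')
  [6] 4/12 → 1 ('d')
  [7] 12/11 → 2 ('dd')
  [8] 11/0 → 0 ('')
  [9] 0/6 → 1 ('e')
  [10] 6/9 → 0 ('')
  [11] 9/7 → 1 ('g')
  [12] 7/3 → 1 ('g')
  [13] 3/2 → 1 ('g')

n(n+1)/2 = 14·15/2 = 105
Σ LCP = 0 + 1 + 1 + 0 + 0 + 1 + 1 + 2 + 0 + 1 + 0 + 1 + 1 + 1 = 10
distinct = 105 − 10 = 95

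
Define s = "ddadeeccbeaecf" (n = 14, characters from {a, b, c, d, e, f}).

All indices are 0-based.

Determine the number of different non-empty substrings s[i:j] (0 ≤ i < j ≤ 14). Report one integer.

96

rank | idx | suffix
   0 |   2 | adeeccbeaecf
   1 |  10 | aecf
   2 |   8 | beaecf
   3 |   7 | cbeaecf
   4 |   6 | ccbeaecf
   5 |  12 | cf
   6 |   1 | dadeeccbeaecf
   7 |   0 | ddadeeccbeaecf
   8 |   3 | deeccbeaecf
   9 |   9 | eaecf
  10 |   5 | eccbeaecf
  11 |  11 | ecf
  12 |   4 | eeccbeaecf
  13 |  13 | f

SA = [2, 10, 8, 7, 6, 12, 1, 0, 3, 9, 5, 11, 4, 13]
i: (SA[i-1],SA[i]) lcp shared
  1: (2,10) 1 'a'
  2: (10,8) 0 ''
  3: (8,7) 0 ''
  4: (7,6) 1 'c'
  5: (6,12) 1 'c'
  6: (12,1) 0 ''
  7: (1,0) 1 'd'
  8: (0,3) 1 'd'
  9: (3,9) 0 ''
  10: (9,5) 1 'e'
  11: (5,11) 2 'ec'
  12: (11,4) 1 'e'
  13: (4,13) 0 ''

n(n+1)/2 = 14·15/2 = 105
Σ LCP = 0 + 1 + 0 + 0 + 1 + 1 + 0 + 1 + 1 + 0 + 1 + 2 + 1 + 0 = 9
distinct = 105 − 9 = 96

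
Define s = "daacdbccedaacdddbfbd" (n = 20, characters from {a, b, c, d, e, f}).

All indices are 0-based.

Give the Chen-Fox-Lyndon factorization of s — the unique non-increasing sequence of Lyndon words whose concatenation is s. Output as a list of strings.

["d", "aacdbccedaacdddbfbd"]

emit factor 1: 'd' (i=0, period=1)
emit factor 2: 'aacdbccedaacdddbfbd' (i=1, period=19)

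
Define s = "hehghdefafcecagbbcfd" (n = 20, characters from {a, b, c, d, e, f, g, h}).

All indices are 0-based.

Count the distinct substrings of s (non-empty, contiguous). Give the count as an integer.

rank | idx | suffix
   0 |   8 | afcecagbbcfd
   1 |  13 | agbbcfd
   2 |  15 | bbcfd
   3 |  16 | bcfd
   4 |  12 | cagbbcfd
   5 |  10 | cecagbbcfd
   6 |  17 | cfd
   7 |  19 | d
   8 |   5 | defafcecagbbcfd
   9 |  11 | ecagbbcfd
  10 |   6 | efafcecagbbcfd
  11 |   1 | ehghdefafcecagbbcfd
  12 |   7 | fafcecagbbcfd
  13 |   9 | fcecagbbcfd
  14 |  18 | fd
  15 |  14 | gbbcfd
  16 |   3 | ghdefafcecagbbcfd
  17 |   4 | hdefafcecagbbcfd
  18 |   0 | hehghdefafcecagbbcfd
  19 |   2 | hghdefafcecagbbcfd

SA = [8, 13, 15, 16, 12, 10, 17, 19, 5, 11, 6, 1, 7, 9, 18, 14, 3, 4, 0, 2]
i: (SA[i-1],SA[i]) lcp shared
  1: (8,13) 1 'a'
  2: (13,15) 0 ''
  3: (15,16) 1 'b'
  4: (16,12) 0 ''
  5: (12,10) 1 'c'
  6: (10,17) 1 'c'
  7: (17,19) 0 ''
  8: (19,5) 1 'd'
  9: (5,11) 0 ''
  10: (11,6) 1 'e'
  11: (6,1) 1 'e'
  12: (1,7) 0 ''
  13: (7,9) 1 'f'
  14: (9,18) 1 'f'
  15: (18,14) 0 ''
  16: (14,3) 1 'g'
  17: (3,4) 0 ''
  18: (4,0) 1 'h'
  19: (0,2) 1 'h'

n(n+1)/2 = 20·21/2 = 210
Σ LCP = 0 + 1 + 0 + 1 + 0 + 1 + 1 + 0 + 1 + 0 + 1 + 1 + 0 + 1 + 1 + 0 + 1 + 0 + 1 + 1 = 12
distinct = 210 − 12 = 198

198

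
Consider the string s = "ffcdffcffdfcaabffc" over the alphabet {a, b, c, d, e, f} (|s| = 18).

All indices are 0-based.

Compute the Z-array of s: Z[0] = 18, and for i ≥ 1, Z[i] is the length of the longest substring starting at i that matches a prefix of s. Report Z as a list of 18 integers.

[18, 1, 0, 0, 3, 1, 0, 2, 1, 0, 1, 0, 0, 0, 0, 3, 1, 0]

Z[0]=18
i=1: fresh scan; Z[1]=1 scan→box=[1,2)
i=2: fresh scan; Z[2]=0
i=3: fresh scan; Z[3]=0
i=4: fresh scan; Z[4]=3 scan→box=[4,7)
i=5: min(r-i=2, Z[1]=1)=1; Z[5]=1
i=6: min(r-i=1, Z[2]=0)=0; Z[6]=0
i=7: fresh scan; Z[7]=2 scan→box=[7,9)
i=8: min(r-i=1, Z[1]=1)=1; Z[8]=1
i=9: fresh scan; Z[9]=0
i=10: fresh scan; Z[10]=1 scan→box=[10,11)
i=11: fresh scan; Z[11]=0
i=12: fresh scan; Z[12]=0
i=13: fresh scan; Z[13]=0
i=14: fresh scan; Z[14]=0
i=15: fresh scan; Z[15]=3 scan→box=[15,18)
i=16: min(r-i=2, Z[1]=1)=1; Z[16]=1
i=17: min(r-i=1, Z[2]=0)=0; Z[17]=0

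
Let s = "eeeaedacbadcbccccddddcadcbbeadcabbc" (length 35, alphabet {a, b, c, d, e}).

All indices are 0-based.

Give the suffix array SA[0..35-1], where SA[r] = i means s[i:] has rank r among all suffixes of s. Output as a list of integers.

rank | idx | suffix
   0 |  31 | abbc
   1 |   6 | acbadcbccccddddcadcbbeadcabbc
   2 |  28 | adcabbc
   3 |  22 | adcbbeadcabbc
   4 |   9 | adcbccccddddcadcbbeadcabbc
   5 |   3 | aedacbadcbccccddddcadcbbeadcabbc
   6 |   8 | badcbccccddddcadcbbeadcabbc
   7 |  32 | bbc
   8 |  25 | bbeadcabbc
   9 |  33 | bc
  10 |  12 | bccccddddcadcbbeadcabbc
  11 |  26 | beadcabbc
  12 |  34 | c
  13 |  30 | cabbc
  14 |  21 | cadcbbeadcabbc
  15 |   7 | cbadcbccccddddcadcbbeadcabbc
  16 |  24 | cbbeadcabbc
  17 |  11 | cbccccddddcadcbbeadcabbc
  18 |  13 | ccccddddcadcbbeadcabbc
  19 |  14 | cccddddcadcbbeadcabbc
  20 |  15 | ccddddcadcbbeadcabbc
  21 |  16 | cddddcadcbbeadcabbc
  22 |   5 | dacbadcbccccddddcadcbbeadcabbc
  23 |  29 | dcabbc
  24 |  20 | dcadcbbeadcabbc
  25 |  23 | dcbbeadcabbc
  26 |  10 | dcbccccddddcadcbbeadcabbc
  27 |  19 | ddcadcbbeadcabbc
  28 |  18 | dddcadcbbeadcabbc
  29 |  17 | ddddcadcbbeadcabbc
  30 |  27 | eadcabbc
  31 |   2 | eaedacbadcbccccddddcadcbbeadcabbc
  32 |   4 | edacbadcbccccddddcadcbbeadcabbc
  33 |   1 | eeaedacbadcbccccddddcadcbbeadcabbc
  34 |   0 | eeeaedacbadcbccccddddcadcbbeadcabbc

[31, 6, 28, 22, 9, 3, 8, 32, 25, 33, 12, 26, 34, 30, 21, 7, 24, 11, 13, 14, 15, 16, 5, 29, 20, 23, 10, 19, 18, 17, 27, 2, 4, 1, 0]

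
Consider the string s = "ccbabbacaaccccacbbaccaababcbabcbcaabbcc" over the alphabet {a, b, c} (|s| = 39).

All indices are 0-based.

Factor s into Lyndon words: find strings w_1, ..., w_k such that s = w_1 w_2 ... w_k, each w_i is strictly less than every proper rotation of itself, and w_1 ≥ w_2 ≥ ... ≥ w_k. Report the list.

emit factor 1: 'c' (i=0, period=1)
emit factor 2: 'c' (i=1, period=1)
emit factor 3: 'b' (i=2, period=1)
emit factor 4: 'abbac' (i=3, period=5)
emit factor 5: 'aaccccacbbacc' (i=8, period=13)
emit factor 6: 'aababcbabcbcaabbcc' (i=21, period=18)

["c", "c", "b", "abbac", "aaccccacbbacc", "aababcbabcbcaabbcc"]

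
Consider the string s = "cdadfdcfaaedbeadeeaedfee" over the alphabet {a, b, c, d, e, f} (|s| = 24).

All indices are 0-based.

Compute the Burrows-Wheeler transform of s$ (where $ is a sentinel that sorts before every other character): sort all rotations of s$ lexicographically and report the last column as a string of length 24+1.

efedaed$dcefaaeebeaafdcdd

rank  rotation                   last
    0  $cdadfdcfaaedbeadeeaedfee  e
    1  aaedbeadeeaedfee$cdadfdcf  f
    2  adeeaedfee$cdadfdcfaaedbe  e
    3  adfdcfaaedbeadeeaedfee$cd  d
    4  aedbeadeeaedfee$cdadfdcfa  a
    5  aedfee$cdadfdcfaaedbeadee  e
    6  beadeeaedfee$cdadfdcfaaed  d
    7  cdadfdcfaaedbeadeeaedfee$  $
    8  cfaaedbeadeeaedfee$cdadfd  d
    9  dadfdcfaaedbeadeeaedfee$c  c
   10  dbeadeeaedfee$cdadfdcfaae  e
   11  dcfaaedbeadeeaedfee$cdadf  f
   12  deeaedfee$cdadfdcfaaedbea  a
   13  dfdcfaaedbeadeeaedfee$cda  a
   14  dfee$cdadfdcfaaedbeadeeae  e
   15  e$cdadfdcfaaedbeadeeaedfe  e
   16  eadeeaedfee$cdadfdcfaaedb  b
   17  eaedfee$cdadfdcfaaedbeade  e
   18  edbeadeeaedfee$cdadfdcfaa  a
   19  edfee$cdadfdcfaaedbeadeea  a
   20  ee$cdadfdcfaaedbeadeeaedf  f
   21  eeaedfee$cdadfdcfaaedbead  d
   22  faaedbeadeeaedfee$cdadfdc  c
   23  fdcfaaedbeadeeaedfee$cdad  d
   24  fee$cdadfdcfaaedbeadeeaed  d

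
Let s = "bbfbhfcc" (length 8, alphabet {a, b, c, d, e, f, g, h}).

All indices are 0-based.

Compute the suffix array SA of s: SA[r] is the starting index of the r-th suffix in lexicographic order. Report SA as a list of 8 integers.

sorted suffixes:
  #0 SA[0]=0  'bbfbhfcc'
  #1 SA[1]=1  'bfbhfcc'
  #2 SA[2]=3  'bhfcc'
  #3 SA[3]=7  'c'
  #4 SA[4]=6  'cc'
  #5 SA[5]=2  'fbhfcc'
  #6 SA[6]=5  'fcc'
  #7 SA[7]=4  'hfcc'

[0, 1, 3, 7, 6, 2, 5, 4]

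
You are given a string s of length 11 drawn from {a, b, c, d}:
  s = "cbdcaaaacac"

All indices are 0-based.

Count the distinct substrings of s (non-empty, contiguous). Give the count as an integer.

rank→(start, suffix):
  0 → (4, 'aaaacac')
  1 → (5, 'aaacac')
  2 → (6, 'aacac')
  3 → (9, 'ac')
  4 → (7, 'acac')
  5 → (1, 'bdcaaaacac')
  6 → (10, 'c')
  7 → (3, 'caaaacac')
  8 → (8, 'cac')
  9 → (0, 'cbdcaaaacac')
  10 → (2, 'dcaaaacac')

SA = [4, 5, 6, 9, 7, 1, 10, 3, 8, 0, 2]
rank  pair      lcp
   1  s[4:],s[5:]  3  'aaa'
   2  s[5:],s[6:]  2  'aa'
   3  s[6:],s[9:]  1  'a'
   4  s[9:],s[7:]  2  'ac'
   5  s[7:],s[1:]  0  ''
   6  s[1:],s[10:]  0  ''
   7  s[10:],s[3:]  1  'c'
   8  s[3:],s[8:]  2  'ca'
   9  s[8:],s[0:]  1  'c'
  10  s[0:],s[2:]  0  ''

n(n+1)/2 = 11·12/2 = 66
Σ LCP = 0 + 3 + 2 + 1 + 2 + 0 + 0 + 1 + 2 + 1 + 0 = 12
distinct = 66 − 12 = 54

54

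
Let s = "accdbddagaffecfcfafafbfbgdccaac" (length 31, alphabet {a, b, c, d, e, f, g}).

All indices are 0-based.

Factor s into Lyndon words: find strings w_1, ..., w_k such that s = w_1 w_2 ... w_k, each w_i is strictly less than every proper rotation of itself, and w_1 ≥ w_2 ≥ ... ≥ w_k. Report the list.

["accdbddagaffecfcfafafbfbgdcc", "aac"]

emit factor 1: 'accdbddagaffecfcfafafbfbgdcc' (i=0, period=28)
emit factor 2: 'aac' (i=28, period=3)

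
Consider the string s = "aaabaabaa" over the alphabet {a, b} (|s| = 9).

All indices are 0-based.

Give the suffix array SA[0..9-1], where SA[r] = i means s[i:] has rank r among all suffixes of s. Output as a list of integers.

[8, 7, 0, 4, 1, 5, 2, 6, 3]

rank | idx | suffix
   0 |   8 | a
   1 |   7 | aa
   2 |   0 | aaabaabaa
   3 |   4 | aabaa
   4 |   1 | aabaabaa
   5 |   5 | abaa
   6 |   2 | abaabaa
   7 |   6 | baa
   8 |   3 | baabaa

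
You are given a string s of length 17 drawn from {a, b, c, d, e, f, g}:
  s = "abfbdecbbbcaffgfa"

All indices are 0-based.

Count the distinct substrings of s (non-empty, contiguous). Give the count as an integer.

142

rank→(start, suffix):
  0 → (16, 'a')
  1 → (0, 'abfbdecbbbcaffgfa')
  2 → (11, 'affgfa')
  3 → (7, 'bbbcaffgfa')
  4 → (8, 'bbcaffgfa')
  5 → (9, 'bcaffgfa')
  6 → (3, 'bdecbbbcaffgfa')
  7 → (1, 'bfbdecbbbcaffgfa')
  8 → (10, 'caffgfa')
  9 → (6, 'cbbbcaffgfa')
  10 → (4, 'decbbbcaffgfa')
  11 → (5, 'ecbbbcaffgfa')
  12 → (15, 'fa')
  13 → (2, 'fbdecbbbcaffgfa')
  14 → (12, 'ffgfa')
  15 → (13, 'fgfa')
  16 → (14, 'gfa')

SA = [16, 0, 11, 7, 8, 9, 3, 1, 10, 6, 4, 5, 15, 2, 12, 13, 14]
i: (SA[i-1],SA[i]) lcp shared
  1: (16,0) 1 'a'
  2: (0,11) 1 'a'
  3: (11,7) 0 ''
  4: (7,8) 2 'bb'
  5: (8,9) 1 'b'
  6: (9,3) 1 'b'
  7: (3,1) 1 'b'
  8: (1,10) 0 ''
  9: (10,6) 1 'c'
  10: (6,4) 0 ''
  11: (4,5) 0 ''
  12: (5,15) 0 ''
  13: (15,2) 1 'f'
  14: (2,12) 1 'f'
  15: (12,13) 1 'f'
  16: (13,14) 0 ''

n(n+1)/2 = 17·18/2 = 153
Σ LCP = 0 + 1 + 1 + 0 + 2 + 1 + 1 + 1 + 0 + 1 + 0 + 0 + 0 + 1 + 1 + 1 + 0 = 11
distinct = 153 − 11 = 142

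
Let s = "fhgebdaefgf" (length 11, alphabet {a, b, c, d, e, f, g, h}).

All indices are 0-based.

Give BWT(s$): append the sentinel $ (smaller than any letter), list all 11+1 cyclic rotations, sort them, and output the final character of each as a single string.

rank  rotation      last
    0  $fhgebdaefgf  f
    1  aefgf$fhgebd  d
    2  bdaefgf$fhge  e
    3  daefgf$fhgeb  b
    4  ebdaefgf$fhg  g
    5  efgf$fhgebda  a
    6  f$fhgebdaefg  g
    7  fgf$fhgebdae  e
    8  fhgebdaefgf$  $
    9  gebdaefgf$fh  h
   10  gf$fhgebdaef  f
   11  hgebdaefgf$f  f

fdebgage$hff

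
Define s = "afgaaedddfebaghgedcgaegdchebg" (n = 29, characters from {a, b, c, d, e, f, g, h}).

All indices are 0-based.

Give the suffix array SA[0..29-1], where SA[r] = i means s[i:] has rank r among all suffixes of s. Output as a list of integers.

[3, 4, 20, 0, 12, 11, 27, 18, 24, 17, 23, 6, 7, 8, 10, 26, 16, 5, 21, 9, 1, 28, 2, 19, 22, 15, 13, 25, 14]

sorted suffixes:
  #0 SA[0]=3  'aaedddfebaghgedcgaegdchebg'
  #1 SA[1]=4  'aedddfebaghgedcgaegdchebg'
  #2 SA[2]=20  'aegdchebg'
  #3 SA[3]=0  'afgaaedddfebaghgedcgaegdchebg'
  #4 SA[4]=12  'aghgedcgaegdchebg'
  #5 SA[5]=11  'baghgedcgaegdchebg'
  #6 SA[6]=27  'bg'
  #7 SA[7]=18  'cgaegdchebg'
  #8 SA[8]=24  'chebg'
  #9 SA[9]=17  'dcgaegdchebg'
  #10 SA[10]=23  'dchebg'
  #11 SA[11]=6  'dddfebaghgedcgaegdchebg'
  #12 SA[12]=7  'ddfebaghgedcgaegdchebg'
  #13 SA[13]=8  'dfebaghgedcgaegdchebg'
  #14 SA[14]=10  'ebaghgedcgaegdchebg'
  #15 SA[15]=26  'ebg'
  #16 SA[16]=16  'edcgaegdchebg'
  #17 SA[17]=5  'edddfebaghgedcgaegdchebg'
  #18 SA[18]=21  'egdchebg'
  #19 SA[19]=9  'febaghgedcgaegdchebg'
  #20 SA[20]=1  'fgaaedddfebaghgedcgaegdchebg'
  #21 SA[21]=28  'g'
  #22 SA[22]=2  'gaaedddfebaghgedcgaegdchebg'
  #23 SA[23]=19  'gaegdchebg'
  #24 SA[24]=22  'gdchebg'
  #25 SA[25]=15  'gedcgaegdchebg'
  #26 SA[26]=13  'ghgedcgaegdchebg'
  #27 SA[27]=25  'hebg'
  #28 SA[28]=14  'hgedcgaegdchebg'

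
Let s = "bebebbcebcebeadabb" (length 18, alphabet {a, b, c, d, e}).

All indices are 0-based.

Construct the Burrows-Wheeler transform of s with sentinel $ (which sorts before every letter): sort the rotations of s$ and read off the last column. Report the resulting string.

bdebaebeee$bbabbccb

rank  rotation             last
    0  $bebebbcebcebeadabb  b
    1  abb$bebebbcebcebead  d
    2  adabb$bebebbcebcebe  e
    3  b$bebebbcebcebeadab  b
    4  bb$bebebbcebcebeada  a
    5  bbcebcebeadabb$bebe  e
    6  bcebcebeadabb$bebeb  b
    7  bcebeadabb$bebebbce  e
    8  beadabb$bebebbcebce  e
    9  bebbcebcebeadabb$be  e
   10  bebebbcebcebeadabb$  $
   11  cebcebeadabb$bebebb  b
   12  cebeadabb$bebebbceb  b
   13  dabb$bebebbcebcebea  a
   14  eadabb$bebebbcebceb  b
   15  ebbcebcebeadabb$beb  b
   16  ebcebeadabb$bebebbc  c
   17  ebeadabb$bebebbcebc  c
   18  ebebbcebcebeadabb$b  b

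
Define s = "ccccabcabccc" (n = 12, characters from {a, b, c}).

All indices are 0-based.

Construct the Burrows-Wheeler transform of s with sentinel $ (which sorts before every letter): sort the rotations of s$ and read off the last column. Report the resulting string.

cccaaccbccbc$

rank  rotation       last
    0  $ccccabcabccc  c
    1  abcabccc$cccc  c
    2  abccc$ccccabc  c
    3  bcabccc$cccca  a
    4  bccc$ccccabca  a
    5  c$ccccabcabcc  c
    6  cabcabccc$ccc  c
    7  cabccc$ccccab  b
    8  cc$ccccabcabc  c
    9  ccabcabccc$cc  c
   10  ccc$ccccabcab  b
   11  cccabcabccc$c  c
   12  ccccabcabccc$  $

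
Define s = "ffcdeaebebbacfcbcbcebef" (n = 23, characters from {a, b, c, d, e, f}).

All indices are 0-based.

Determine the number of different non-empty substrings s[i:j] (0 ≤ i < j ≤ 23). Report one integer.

251

sorted suffixes:
  #0 SA[0]=11  'acfcbcbcebef'
  #1 SA[1]=5  'aebebbacfcbcbcebef'
  #2 SA[2]=10  'bacfcbcbcebef'
  #3 SA[3]=9  'bbacfcbcbcebef'
  #4 SA[4]=15  'bcbcebef'
  #5 SA[5]=17  'bcebef'
  #6 SA[6]=7  'bebbacfcbcbcebef'
  #7 SA[7]=20  'bef'
  #8 SA[8]=14  'cbcbcebef'
  #9 SA[9]=16  'cbcebef'
  #10 SA[10]=2  'cdeaebebbacfcbcbcebef'
  #11 SA[11]=18  'cebef'
  #12 SA[12]=12  'cfcbcbcebef'
  #13 SA[13]=3  'deaebebbacfcbcbcebef'
  #14 SA[14]=4  'eaebebbacfcbcbcebef'
  #15 SA[15]=8  'ebbacfcbcbcebef'
  #16 SA[16]=6  'ebebbacfcbcbcebef'
  #17 SA[17]=19  'ebef'
  #18 SA[18]=21  'ef'
  #19 SA[19]=22  'f'
  #20 SA[20]=13  'fcbcbcebef'
  #21 SA[21]=1  'fcdeaebebbacfcbcbcebef'
  #22 SA[22]=0  'ffcdeaebebbacfcbcbcebef'

SA = [11, 5, 10, 9, 15, 17, 7, 20, 14, 16, 2, 18, 12, 3, 4, 8, 6, 19, 21, 22, 13, 1, 0]
[i] adj suffixes → lcp
  [1] 11/5 → 1 ('a')
  [2] 5/10 → 0 ('')
  [3] 10/9 → 1 ('b')
  [4] 9/15 → 1 ('b')
  [5] 15/17 → 2 ('bc')
  [6] 17/7 → 1 ('b')
  [7] 7/20 → 2 ('be')
  [8] 20/14 → 0 ('')
  [9] 14/16 → 3 ('cbc')
  [10] 16/2 → 1 ('c')
  [11] 2/18 → 1 ('c')
  [12] 18/12 → 1 ('c')
  [13] 12/3 → 0 ('')
  [14] 3/4 → 0 ('')
  [15] 4/8 → 1 ('e')
  [16] 8/6 → 2 ('eb')
  [17] 6/19 → 3 ('ebe')
  [18] 19/21 → 1 ('e')
  [19] 21/22 → 0 ('')
  [20] 22/13 → 1 ('f')
  [21] 13/1 → 2 ('fc')
  [22] 1/0 → 1 ('f')

n(n+1)/2 = 23·24/2 = 276
Σ LCP = 0 + 1 + 0 + 1 + 1 + 2 + 1 + 2 + 0 + 3 + 1 + 1 + 1 + 0 + 0 + 1 + 2 + 3 + 1 + 0 + 1 + 2 + 1 = 25
distinct = 276 − 25 = 251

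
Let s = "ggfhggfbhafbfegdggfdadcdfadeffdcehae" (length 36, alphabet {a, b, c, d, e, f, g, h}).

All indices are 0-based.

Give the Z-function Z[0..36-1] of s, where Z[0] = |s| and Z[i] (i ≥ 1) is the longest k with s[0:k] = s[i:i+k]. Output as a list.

[36, 1, 0, 0, 3, 1, 0, 0, 0, 0, 0, 0, 0, 0, 1, 0, 3, 1, 0, 0, 0, 0, 0, 0, 0, 0, 0, 0, 0, 0, 0, 0, 0, 0, 0, 0]

Z[0]=36
i=1: fresh scan; Z[1]=1 scan→box=[1,2)
i=2: fresh scan; Z[2]=0
i=3: fresh scan; Z[3]=0
i=4: fresh scan; Z[4]=3 scan→box=[4,7)
i=5: min(r-i=2, Z[1]=1)=1; Z[5]=1
i=6: min(r-i=1, Z[2]=0)=0; Z[6]=0
i=7: fresh scan; Z[7]=0
i=8: fresh scan; Z[8]=0
i=9: fresh scan; Z[9]=0
i=10: fresh scan; Z[10]=0
i=11: fresh scan; Z[11]=0
i=12: fresh scan; Z[12]=0
i=13: fresh scan; Z[13]=0
i=14: fresh scan; Z[14]=1 scan→box=[14,15)
i=15: fresh scan; Z[15]=0
i=16: fresh scan; Z[16]=3 scan→box=[16,19)
i=17: min(r-i=2, Z[1]=1)=1; Z[17]=1
i=18: min(r-i=1, Z[2]=0)=0; Z[18]=0
i=19: fresh scan; Z[19]=0
i=20: fresh scan; Z[20]=0
i=21: fresh scan; Z[21]=0
i=22: fresh scan; Z[22]=0
i=23: fresh scan; Z[23]=0
i=24: fresh scan; Z[24]=0
i=25: fresh scan; Z[25]=0
i=26: fresh scan; Z[26]=0
i=27: fresh scan; Z[27]=0
i=28: fresh scan; Z[28]=0
i=29: fresh scan; Z[29]=0
i=30: fresh scan; Z[30]=0
i=31: fresh scan; Z[31]=0
i=32: fresh scan; Z[32]=0
i=33: fresh scan; Z[33]=0
i=34: fresh scan; Z[34]=0
i=35: fresh scan; Z[35]=0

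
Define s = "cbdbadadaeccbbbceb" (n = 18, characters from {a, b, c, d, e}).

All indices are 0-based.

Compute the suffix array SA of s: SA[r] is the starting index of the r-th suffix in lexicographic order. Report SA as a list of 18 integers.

[4, 6, 8, 17, 3, 12, 13, 14, 1, 11, 0, 10, 15, 5, 7, 2, 16, 9]

sorted suffixes:
  #0 SA[0]=4  'adadaeccbbbceb'
  #1 SA[1]=6  'adaeccbbbceb'
  #2 SA[2]=8  'aeccbbbceb'
  #3 SA[3]=17  'b'
  #4 SA[4]=3  'badadaeccbbbceb'
  #5 SA[5]=12  'bbbceb'
  #6 SA[6]=13  'bbceb'
  #7 SA[7]=14  'bceb'
  #8 SA[8]=1  'bdbadadaeccbbbceb'
  #9 SA[9]=11  'cbbbceb'
  #10 SA[10]=0  'cbdbadadaeccbbbceb'
  #11 SA[11]=10  'ccbbbceb'
  #12 SA[12]=15  'ceb'
  #13 SA[13]=5  'dadaeccbbbceb'
  #14 SA[14]=7  'daeccbbbceb'
  #15 SA[15]=2  'dbadadaeccbbbceb'
  #16 SA[16]=16  'eb'
  #17 SA[17]=9  'eccbbbceb'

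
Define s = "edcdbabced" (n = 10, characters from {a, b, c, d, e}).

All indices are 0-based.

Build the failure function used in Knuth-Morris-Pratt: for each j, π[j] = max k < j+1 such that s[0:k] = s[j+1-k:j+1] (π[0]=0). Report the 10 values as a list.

π[0] = 0
j=1 s[j]='d': π[1]=0 (border '')
j=2 s[j]='c': π[2]=0 (border '')
j=3 s[j]='d': π[3]=0 (border '')
j=4 s[j]='b': π[4]=0 (border '')
j=5 s[j]='a': π[5]=0 (border '')
j=6 s[j]='b': π[6]=0 (border '')
j=7 s[j]='c': π[7]=0 (border '')
j=8 s[j]='e': π[8]=1 (border 'e')
j=9 s[j]='d': π[9]=2 (border 'ed')

[0, 0, 0, 0, 0, 0, 0, 0, 1, 2]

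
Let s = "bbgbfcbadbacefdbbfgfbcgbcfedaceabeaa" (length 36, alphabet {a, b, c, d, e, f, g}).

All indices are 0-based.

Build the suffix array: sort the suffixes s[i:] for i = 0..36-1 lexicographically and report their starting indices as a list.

rank→(start, suffix):
  0 → (35, 'a')
  1 → (34, 'aa')
  2 → (31, 'abeaa')
  3 → (28, 'aceabeaa')
  4 → (10, 'acefdbbfgfbcgbcfedaceabeaa')
  5 → (7, 'adbacefdbbfgfbcgbcfedaceabeaa')
  6 → (9, 'bacefdbbfgfbcgbcfedaceabeaa')
  7 → (6, 'badbacefdbbfgfbcgbcfedaceabeaa')
  8 → (15, 'bbfgfbcgbcfedaceabeaa')
  9 → (0, 'bbgbfcbadbacefdbbfgfbcgbcfedaceabeaa')
  10 → (23, 'bcfedaceabeaa')
  11 → (20, 'bcgbcfedaceabeaa')
  12 → (32, 'beaa')
  13 → (3, 'bfcbadbacefdbbfgfbcgbcfedaceabeaa')
  14 → (16, 'bfgfbcgbcfedaceabeaa')
  15 → (1, 'bgbfcbadbacefdbbfgfbcgbcfedaceabeaa')
  16 → (5, 'cbadbacefdbbfgfbcgbcfedaceabeaa')
  17 → (29, 'ceabeaa')
  18 → (11, 'cefdbbfgfbcgbcfedaceabeaa')
  19 → (24, 'cfedaceabeaa')
  20 → (21, 'cgbcfedaceabeaa')
  21 → (27, 'daceabeaa')
  22 → (8, 'dbacefdbbfgfbcgbcfedaceabeaa')
  23 → (14, 'dbbfgfbcgbcfedaceabeaa')
  24 → (33, 'eaa')
  25 → (30, 'eabeaa')
  26 → (26, 'edaceabeaa')
  27 → (12, 'efdbbfgfbcgbcfedaceabeaa')
  28 → (19, 'fbcgbcfedaceabeaa')
  29 → (4, 'fcbadbacefdbbfgfbcgbcfedaceabeaa')
  30 → (13, 'fdbbfgfbcgbcfedaceabeaa')
  31 → (25, 'fedaceabeaa')
  32 → (17, 'fgfbcgbcfedaceabeaa')
  33 → (22, 'gbcfedaceabeaa')
  34 → (2, 'gbfcbadbacefdbbfgfbcgbcfedaceabeaa')
  35 → (18, 'gfbcgbcfedaceabeaa')

[35, 34, 31, 28, 10, 7, 9, 6, 15, 0, 23, 20, 32, 3, 16, 1, 5, 29, 11, 24, 21, 27, 8, 14, 33, 30, 26, 12, 19, 4, 13, 25, 17, 22, 2, 18]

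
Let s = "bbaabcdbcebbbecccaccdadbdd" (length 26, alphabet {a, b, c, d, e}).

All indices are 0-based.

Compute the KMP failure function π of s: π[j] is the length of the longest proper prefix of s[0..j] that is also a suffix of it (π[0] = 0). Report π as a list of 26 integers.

[0, 1, 0, 0, 1, 0, 0, 1, 0, 0, 1, 2, 2, 0, 0, 0, 0, 0, 0, 0, 0, 0, 0, 1, 0, 0]

π[0] = 0
j=1 s[j]='b': π[1]=1 (border 'b')
j=2 s[j]='a': k: 1→0; π[2]=0 (border '')
j=3 s[j]='a': π[3]=0 (border '')
j=4 s[j]='b': π[4]=1 (border 'b')
j=5 s[j]='c': k: 1→0; π[5]=0 (border '')
j=6 s[j]='d': π[6]=0 (border '')
j=7 s[j]='b': π[7]=1 (border 'b')
j=8 s[j]='c': k: 1→0; π[8]=0 (border '')
j=9 s[j]='e': π[9]=0 (border '')
j=10 s[j]='b': π[10]=1 (border 'b')
j=11 s[j]='b': π[11]=2 (border 'bb')
j=12 s[j]='b': k: 2→1; π[12]=2 (border 'bb')
j=13 s[j]='e': k: 2→1→0; π[13]=0 (border '')
j=14 s[j]='c': π[14]=0 (border '')
j=15 s[j]='c': π[15]=0 (border '')
j=16 s[j]='c': π[16]=0 (border '')
j=17 s[j]='a': π[17]=0 (border '')
j=18 s[j]='c': π[18]=0 (border '')
j=19 s[j]='c': π[19]=0 (border '')
j=20 s[j]='d': π[20]=0 (border '')
j=21 s[j]='a': π[21]=0 (border '')
j=22 s[j]='d': π[22]=0 (border '')
j=23 s[j]='b': π[23]=1 (border 'b')
j=24 s[j]='d': k: 1→0; π[24]=0 (border '')
j=25 s[j]='d': π[25]=0 (border '')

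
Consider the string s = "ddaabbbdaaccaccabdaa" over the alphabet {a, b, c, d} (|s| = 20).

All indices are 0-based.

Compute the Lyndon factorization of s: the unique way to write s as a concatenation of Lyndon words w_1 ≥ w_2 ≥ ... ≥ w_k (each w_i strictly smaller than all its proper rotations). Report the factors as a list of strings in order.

emit factor 1: 'd' (i=0, period=1)
emit factor 2: 'd' (i=1, period=1)
emit factor 3: 'aabbbdaaccaccabd' (i=2, period=16)
emit factor 4: 'a' (i=18, period=1)
emit factor 5: 'a' (i=19, period=1)

["d", "d", "aabbbdaaccaccabd", "a", "a"]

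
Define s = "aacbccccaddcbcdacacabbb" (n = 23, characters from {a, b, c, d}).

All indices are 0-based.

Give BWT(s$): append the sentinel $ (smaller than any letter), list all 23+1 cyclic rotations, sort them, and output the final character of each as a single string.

rank  rotation                  last
    0  $aacbccccaddcbcdacacabbb  b
    1  aacbccccaddcbcdacacabbb$  $
    2  abbb$aacbccccaddcbcdacac  c
    3  acabbb$aacbccccaddcbcdac  c
    4  acacabbb$aacbccccaddcbcd  d
    5  acbccccaddcbcdacacabbb$a  a
    6  addcbcdacacabbb$aacbcccc  c
    7  b$aacbccccaddcbcdacacabb  b
    8  bb$aacbccccaddcbcdacacab  b
    9  bbb$aacbccccaddcbcdacaca  a
   10  bccccaddcbcdacacabbb$aac  c
   11  bcdacacabbb$aacbccccaddc  c
   12  cabbb$aacbccccaddcbcdaca  a
   13  cacabbb$aacbccccaddcbcda  a
   14  caddcbcdacacabbb$aacbccc  c
   15  cbccccaddcbcdacacabbb$aa  a
   16  cbcdacacabbb$aacbccccadd  d
   17  ccaddcbcdacacabbb$aacbcc  c
   18  cccaddcbcdacacabbb$aacbc  c
   19  ccccaddcbcdacacabbb$aacb  b
   20  cdacacabbb$aacbccccaddcb  b
   21  dacacabbb$aacbccccaddcbc  c
   22  dcbcdacacabbb$aacbccccad  d
   23  ddcbcdacacabbb$aacbcccca  a

b$ccdacbbaccaacadccbbcda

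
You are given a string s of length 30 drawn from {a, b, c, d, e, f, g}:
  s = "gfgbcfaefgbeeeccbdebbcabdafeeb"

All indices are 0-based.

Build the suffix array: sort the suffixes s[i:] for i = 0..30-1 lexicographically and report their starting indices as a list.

[22, 6, 25, 29, 19, 20, 3, 23, 16, 10, 21, 15, 14, 4, 24, 17, 28, 18, 13, 27, 12, 11, 7, 5, 26, 1, 8, 2, 9, 0]

sorted suffixes:
  #0 SA[0]=22  'abdafeeb'
  #1 SA[1]=6  'aefgbeeeccbdebbcabdafeeb'
  #2 SA[2]=25  'afeeb'
  #3 SA[3]=29  'b'
  #4 SA[4]=19  'bbcabdafeeb'
  #5 SA[5]=20  'bcabdafeeb'
  #6 SA[6]=3  'bcfaefgbeeeccbdebbcabdafeeb'
  #7 SA[7]=23  'bdafeeb'
  #8 SA[8]=16  'bdebbcabdafeeb'
  #9 SA[9]=10  'beeeccbdebbcabdafeeb'
  #10 SA[10]=21  'cabdafeeb'
  #11 SA[11]=15  'cbdebbcabdafeeb'
  #12 SA[12]=14  'ccbdebbcabdafeeb'
  #13 SA[13]=4  'cfaefgbeeeccbdebbcabdafeeb'
  #14 SA[14]=24  'dafeeb'
  #15 SA[15]=17  'debbcabdafeeb'
  #16 SA[16]=28  'eb'
  #17 SA[17]=18  'ebbcabdafeeb'
  #18 SA[18]=13  'eccbdebbcabdafeeb'
  #19 SA[19]=27  'eeb'
  #20 SA[20]=12  'eeccbdebbcabdafeeb'
  #21 SA[21]=11  'eeeccbdebbcabdafeeb'
  #22 SA[22]=7  'efgbeeeccbdebbcabdafeeb'
  #23 SA[23]=5  'faefgbeeeccbdebbcabdafeeb'
  #24 SA[24]=26  'feeb'
  #25 SA[25]=1  'fgbcfaefgbeeeccbdebbcabdafeeb'
  #26 SA[26]=8  'fgbeeeccbdebbcabdafeeb'
  #27 SA[27]=2  'gbcfaefgbeeeccbdebbcabdafeeb'
  #28 SA[28]=9  'gbeeeccbdebbcabdafeeb'
  #29 SA[29]=0  'gfgbcfaefgbeeeccbdebbcabdafeeb'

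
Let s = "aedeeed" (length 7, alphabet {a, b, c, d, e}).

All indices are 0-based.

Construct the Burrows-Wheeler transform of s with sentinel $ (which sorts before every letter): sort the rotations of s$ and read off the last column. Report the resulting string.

rank  rotation  last
    0  $aedeeed  d
    1  aedeeed$  $
    2  d$aedeee  e
    3  deeed$ae  e
    4  ed$aedee  e
    5  edeeed$a  a
    6  eed$aede  e
    7  eeed$aed  d

d$eeeaed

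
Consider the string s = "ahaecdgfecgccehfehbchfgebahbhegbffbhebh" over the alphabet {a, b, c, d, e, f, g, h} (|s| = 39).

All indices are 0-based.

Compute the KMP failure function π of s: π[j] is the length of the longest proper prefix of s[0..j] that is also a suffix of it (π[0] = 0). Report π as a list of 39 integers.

π[0] = 0
j=1 s[j]='h': π[1]=0 (border '')
j=2 s[j]='a': π[2]=1 (border 'a')
j=3 s[j]='e': k: 1→0; π[3]=0 (border '')
j=4 s[j]='c': π[4]=0 (border '')
j=5 s[j]='d': π[5]=0 (border '')
j=6 s[j]='g': π[6]=0 (border '')
j=7 s[j]='f': π[7]=0 (border '')
j=8 s[j]='e': π[8]=0 (border '')
j=9 s[j]='c': π[9]=0 (border '')
j=10 s[j]='g': π[10]=0 (border '')
j=11 s[j]='c': π[11]=0 (border '')
j=12 s[j]='c': π[12]=0 (border '')
j=13 s[j]='e': π[13]=0 (border '')
j=14 s[j]='h': π[14]=0 (border '')
j=15 s[j]='f': π[15]=0 (border '')
j=16 s[j]='e': π[16]=0 (border '')
j=17 s[j]='h': π[17]=0 (border '')
j=18 s[j]='b': π[18]=0 (border '')
j=19 s[j]='c': π[19]=0 (border '')
j=20 s[j]='h': π[20]=0 (border '')
j=21 s[j]='f': π[21]=0 (border '')
j=22 s[j]='g': π[22]=0 (border '')
j=23 s[j]='e': π[23]=0 (border '')
j=24 s[j]='b': π[24]=0 (border '')
j=25 s[j]='a': π[25]=1 (border 'a')
j=26 s[j]='h': π[26]=2 (border 'ah')
j=27 s[j]='b': k: 2→0; π[27]=0 (border '')
j=28 s[j]='h': π[28]=0 (border '')
j=29 s[j]='e': π[29]=0 (border '')
j=30 s[j]='g': π[30]=0 (border '')
j=31 s[j]='b': π[31]=0 (border '')
j=32 s[j]='f': π[32]=0 (border '')
j=33 s[j]='f': π[33]=0 (border '')
j=34 s[j]='b': π[34]=0 (border '')
j=35 s[j]='h': π[35]=0 (border '')
j=36 s[j]='e': π[36]=0 (border '')
j=37 s[j]='b': π[37]=0 (border '')
j=38 s[j]='h': π[38]=0 (border '')

[0, 0, 1, 0, 0, 0, 0, 0, 0, 0, 0, 0, 0, 0, 0, 0, 0, 0, 0, 0, 0, 0, 0, 0, 0, 1, 2, 0, 0, 0, 0, 0, 0, 0, 0, 0, 0, 0, 0]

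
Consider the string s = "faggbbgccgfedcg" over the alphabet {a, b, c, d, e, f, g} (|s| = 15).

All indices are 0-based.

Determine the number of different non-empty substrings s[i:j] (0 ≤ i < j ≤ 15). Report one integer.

111

sorted suffixes:
  #0 SA[0]=1  'aggbbgccgfedcg'
  #1 SA[1]=4  'bbgccgfedcg'
  #2 SA[2]=5  'bgccgfedcg'
  #3 SA[3]=7  'ccgfedcg'
  #4 SA[4]=13  'cg'
  #5 SA[5]=8  'cgfedcg'
  #6 SA[6]=12  'dcg'
  #7 SA[7]=11  'edcg'
  #8 SA[8]=0  'faggbbgccgfedcg'
  #9 SA[9]=10  'fedcg'
  #10 SA[10]=14  'g'
  #11 SA[11]=3  'gbbgccgfedcg'
  #12 SA[12]=6  'gccgfedcg'
  #13 SA[13]=9  'gfedcg'
  #14 SA[14]=2  'ggbbgccgfedcg'

SA = [1, 4, 5, 7, 13, 8, 12, 11, 0, 10, 14, 3, 6, 9, 2]
rank  pair      lcp
   1  s[1:],s[4:]  0  ''
   2  s[4:],s[5:]  1  'b'
   3  s[5:],s[7:]  0  ''
   4  s[7:],s[13:]  1  'c'
   5  s[13:],s[8:]  2  'cg'
   6  s[8:],s[12:]  0  ''
   7  s[12:],s[11:]  0  ''
   8  s[11:],s[0:]  0  ''
   9  s[0:],s[10:]  1  'f'
  10  s[10:],s[14:]  0  ''
  11  s[14:],s[3:]  1  'g'
  12  s[3:],s[6:]  1  'g'
  13  s[6:],s[9:]  1  'g'
  14  s[9:],s[2:]  1  'g'

n(n+1)/2 = 15·16/2 = 120
Σ LCP = 0 + 0 + 1 + 0 + 1 + 2 + 0 + 0 + 0 + 1 + 0 + 1 + 1 + 1 + 1 = 9
distinct = 120 − 9 = 111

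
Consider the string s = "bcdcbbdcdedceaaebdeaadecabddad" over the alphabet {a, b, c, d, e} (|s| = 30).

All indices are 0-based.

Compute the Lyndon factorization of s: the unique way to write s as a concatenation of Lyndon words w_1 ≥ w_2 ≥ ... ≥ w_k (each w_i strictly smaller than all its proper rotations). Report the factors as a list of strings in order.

emit factor 1: 'bcdc' (i=0, period=4)
emit factor 2: 'bbdcdedce' (i=4, period=9)
emit factor 3: 'aaebde' (i=13, period=6)
emit factor 4: 'aadecabddad' (i=19, period=11)

["bcdc", "bbdcdedce", "aaebde", "aadecabddad"]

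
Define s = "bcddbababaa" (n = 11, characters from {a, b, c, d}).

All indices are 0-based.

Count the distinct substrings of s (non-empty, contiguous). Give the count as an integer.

53

rank→(start, suffix):
  0 → (10, 'a')
  1 → (9, 'aa')
  2 → (7, 'abaa')
  3 → (5, 'ababaa')
  4 → (8, 'baa')
  5 → (6, 'babaa')
  6 → (4, 'bababaa')
  7 → (0, 'bcddbababaa')
  8 → (1, 'cddbababaa')
  9 → (3, 'dbababaa')
  10 → (2, 'ddbababaa')

SA = [10, 9, 7, 5, 8, 6, 4, 0, 1, 3, 2]
[i] adj suffixes → lcp
  [1] 10/9 → 1 ('a')
  [2] 9/7 → 1 ('a')
  [3] 7/5 → 3 ('aba')
  [4] 5/8 → 0 ('')
  [5] 8/6 → 2 ('ba')
  [6] 6/4 → 4 ('baba')
  [7] 4/0 → 1 ('b')
  [8] 0/1 → 0 ('')
  [9] 1/3 → 0 ('')
  [10] 3/2 → 1 ('d')

n(n+1)/2 = 11·12/2 = 66
Σ LCP = 0 + 1 + 1 + 3 + 0 + 2 + 4 + 1 + 0 + 0 + 1 = 13
distinct = 66 − 13 = 53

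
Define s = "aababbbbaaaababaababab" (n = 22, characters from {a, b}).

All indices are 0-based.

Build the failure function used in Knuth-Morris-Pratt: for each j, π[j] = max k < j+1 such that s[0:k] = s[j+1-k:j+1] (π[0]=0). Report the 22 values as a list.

π[0] = 0
j=1 s[j]='a': π[1]=1 (border 'a')
j=2 s[j]='b': k: 1→0; π[2]=0 (border '')
j=3 s[j]='a': π[3]=1 (border 'a')
j=4 s[j]='b': k: 1→0; π[4]=0 (border '')
j=5 s[j]='b': π[5]=0 (border '')
j=6 s[j]='b': π[6]=0 (border '')
j=7 s[j]='b': π[7]=0 (border '')
j=8 s[j]='a': π[8]=1 (border 'a')
j=9 s[j]='a': π[9]=2 (border 'aa')
j=10 s[j]='a': k: 2→1; π[10]=2 (border 'aa')
j=11 s[j]='a': k: 2→1; π[11]=2 (border 'aa')
j=12 s[j]='b': π[12]=3 (border 'aab')
j=13 s[j]='a': π[13]=4 (border 'aaba')
j=14 s[j]='b': π[14]=5 (border 'aabab')
j=15 s[j]='a': k: 5→0; π[15]=1 (border 'a')
j=16 s[j]='a': π[16]=2 (border 'aa')
j=17 s[j]='b': π[17]=3 (border 'aab')
j=18 s[j]='a': π[18]=4 (border 'aaba')
j=19 s[j]='b': π[19]=5 (border 'aabab')
j=20 s[j]='a': k: 5→0; π[20]=1 (border 'a')
j=21 s[j]='b': k: 1→0; π[21]=0 (border '')

[0, 1, 0, 1, 0, 0, 0, 0, 1, 2, 2, 2, 3, 4, 5, 1, 2, 3, 4, 5, 1, 0]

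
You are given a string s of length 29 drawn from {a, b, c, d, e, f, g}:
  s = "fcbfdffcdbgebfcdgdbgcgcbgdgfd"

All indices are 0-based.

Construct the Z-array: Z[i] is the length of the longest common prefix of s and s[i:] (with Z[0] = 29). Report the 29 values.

[29, 0, 0, 1, 0, 1, 2, 0, 0, 0, 0, 0, 0, 2, 0, 0, 0, 0, 0, 0, 0, 0, 0, 0, 0, 0, 0, 1, 0]

Z[0]=29
i=1: outside box; Z[1]=0
i=2: outside box; Z[2]=0
i=3: outside box; Z[3]=1 grow→box=[3,4)
i=4: outside box; Z[4]=0
i=5: outside box; Z[5]=1 grow→box=[5,6)
i=6: outside box; Z[6]=2 grow→box=[6,8)
i=7: min(r-i=1, Z[1]=0)=0; Z[7]=0
i=8: outside box; Z[8]=0
i=9: outside box; Z[9]=0
i=10: outside box; Z[10]=0
i=11: outside box; Z[11]=0
i=12: outside box; Z[12]=0
i=13: outside box; Z[13]=2 grow→box=[13,15)
i=14: min(r-i=1, Z[1]=0)=0; Z[14]=0
i=15: outside box; Z[15]=0
i=16: outside box; Z[16]=0
i=17: outside box; Z[17]=0
i=18: outside box; Z[18]=0
i=19: outside box; Z[19]=0
i=20: outside box; Z[20]=0
i=21: outside box; Z[21]=0
i=22: outside box; Z[22]=0
i=23: outside box; Z[23]=0
i=24: outside box; Z[24]=0
i=25: outside box; Z[25]=0
i=26: outside box; Z[26]=0
i=27: outside box; Z[27]=1 grow→box=[27,28)
i=28: outside box; Z[28]=0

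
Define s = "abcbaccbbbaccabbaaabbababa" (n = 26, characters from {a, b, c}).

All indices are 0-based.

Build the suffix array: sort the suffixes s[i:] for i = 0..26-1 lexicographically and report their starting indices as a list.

sorted suffixes:
  #0 SA[0]=25  'a'
  #1 SA[1]=16  'aaabbababa'
  #2 SA[2]=17  'aabbababa'
  #3 SA[3]=23  'aba'
  #4 SA[4]=21  'ababa'
  #5 SA[5]=13  'abbaaabbababa'
  #6 SA[6]=18  'abbababa'
  #7 SA[7]=0  'abcbaccbbbaccabbaaabbababa'
  #8 SA[8]=10  'accabbaaabbababa'
  #9 SA[9]=4  'accbbbaccabbaaabbababa'
  #10 SA[10]=24  'ba'
  #11 SA[11]=15  'baaabbababa'
  #12 SA[12]=22  'baba'
  #13 SA[13]=20  'bababa'
  #14 SA[14]=9  'baccabbaaabbababa'
  #15 SA[15]=3  'baccbbbaccabbaaabbababa'
  #16 SA[16]=14  'bbaaabbababa'
  #17 SA[17]=19  'bbababa'
  #18 SA[18]=8  'bbaccabbaaabbababa'
  #19 SA[19]=7  'bbbaccabbaaabbababa'
  #20 SA[20]=1  'bcbaccbbbaccabbaaabbababa'
  #21 SA[21]=12  'cabbaaabbababa'
  #22 SA[22]=2  'cbaccbbbaccabbaaabbababa'
  #23 SA[23]=6  'cbbbaccabbaaabbababa'
  #24 SA[24]=11  'ccabbaaabbababa'
  #25 SA[25]=5  'ccbbbaccabbaaabbababa'

[25, 16, 17, 23, 21, 13, 18, 0, 10, 4, 24, 15, 22, 20, 9, 3, 14, 19, 8, 7, 1, 12, 2, 6, 11, 5]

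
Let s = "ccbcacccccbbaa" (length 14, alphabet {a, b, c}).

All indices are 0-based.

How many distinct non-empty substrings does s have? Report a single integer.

rank | idx | suffix
   0 |  13 | a
   1 |  12 | aa
   2 |   4 | acccccbbaa
   3 |  11 | baa
   4 |  10 | bbaa
   5 |   2 | bcacccccbbaa
   6 |   3 | cacccccbbaa
   7 |   9 | cbbaa
   8 |   1 | cbcacccccbbaa
   9 |   8 | ccbbaa
  10 |   0 | ccbcacccccbbaa
  11 |   7 | cccbbaa
  12 |   6 | ccccbbaa
  13 |   5 | cccccbbaa

SA = [13, 12, 4, 11, 10, 2, 3, 9, 1, 8, 0, 7, 6, 5]
rank  pair      lcp
   1  s[13:],s[12:]  1  'a'
   2  s[12:],s[4:]  1  'a'
   3  s[4:],s[11:]  0  ''
   4  s[11:],s[10:]  1  'b'
   5  s[10:],s[2:]  1  'b'
   6  s[2:],s[3:]  0  ''
   7  s[3:],s[9:]  1  'c'
   8  s[9:],s[1:]  2  'cb'
   9  s[1:],s[8:]  1  'c'
  10  s[8:],s[0:]  3  'ccb'
  11  s[0:],s[7:]  2  'cc'
  12  s[7:],s[6:]  3  'ccc'
  13  s[6:],s[5:]  4  'cccc'

n(n+1)/2 = 14·15/2 = 105
Σ LCP = 0 + 1 + 1 + 0 + 1 + 1 + 0 + 1 + 2 + 1 + 3 + 2 + 3 + 4 = 20
distinct = 105 − 20 = 85

85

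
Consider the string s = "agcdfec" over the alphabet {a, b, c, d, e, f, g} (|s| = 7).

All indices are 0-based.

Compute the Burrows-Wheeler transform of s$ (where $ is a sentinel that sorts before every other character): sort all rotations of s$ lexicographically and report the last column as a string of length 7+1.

c$egcfda

rank  rotation  last
    0  $agcdfec  c
    1  agcdfec$  $
    2  c$agcdfe  e
    3  cdfec$ag  g
    4  dfec$agc  c
    5  ec$agcdf  f
    6  fec$agcd  d
    7  gcdfec$a  a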